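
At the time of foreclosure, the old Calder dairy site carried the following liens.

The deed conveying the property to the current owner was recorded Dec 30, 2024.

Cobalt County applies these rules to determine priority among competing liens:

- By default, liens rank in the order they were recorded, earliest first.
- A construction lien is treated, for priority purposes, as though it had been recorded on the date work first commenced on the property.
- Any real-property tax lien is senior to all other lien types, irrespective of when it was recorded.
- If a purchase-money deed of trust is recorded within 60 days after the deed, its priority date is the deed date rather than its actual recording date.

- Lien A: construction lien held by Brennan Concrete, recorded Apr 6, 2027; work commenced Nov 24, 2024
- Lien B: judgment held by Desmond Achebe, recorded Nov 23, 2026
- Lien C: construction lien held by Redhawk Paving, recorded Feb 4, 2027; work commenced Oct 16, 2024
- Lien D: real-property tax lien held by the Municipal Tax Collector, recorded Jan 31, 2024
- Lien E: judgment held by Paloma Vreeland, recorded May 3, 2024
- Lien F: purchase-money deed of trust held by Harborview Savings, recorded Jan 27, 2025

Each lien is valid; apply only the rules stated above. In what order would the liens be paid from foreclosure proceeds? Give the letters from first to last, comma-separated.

Effective dates: A is treated as recorded Nov 24, 2024, the work-commencement date; C relates back to Oct 16, 2024 (work commenced); F was recorded within the 60-day window, so its effective date is the deed date Dec 30, 2024.
D, as a real-property tax lien, has superpriority and ranks first.
Ordering the rest by effective date: E (May 3, 2024), C (Oct 16, 2024), A (Nov 24, 2024), F (Dec 30, 2024), B (Nov 23, 2026).

D, E, C, A, F, B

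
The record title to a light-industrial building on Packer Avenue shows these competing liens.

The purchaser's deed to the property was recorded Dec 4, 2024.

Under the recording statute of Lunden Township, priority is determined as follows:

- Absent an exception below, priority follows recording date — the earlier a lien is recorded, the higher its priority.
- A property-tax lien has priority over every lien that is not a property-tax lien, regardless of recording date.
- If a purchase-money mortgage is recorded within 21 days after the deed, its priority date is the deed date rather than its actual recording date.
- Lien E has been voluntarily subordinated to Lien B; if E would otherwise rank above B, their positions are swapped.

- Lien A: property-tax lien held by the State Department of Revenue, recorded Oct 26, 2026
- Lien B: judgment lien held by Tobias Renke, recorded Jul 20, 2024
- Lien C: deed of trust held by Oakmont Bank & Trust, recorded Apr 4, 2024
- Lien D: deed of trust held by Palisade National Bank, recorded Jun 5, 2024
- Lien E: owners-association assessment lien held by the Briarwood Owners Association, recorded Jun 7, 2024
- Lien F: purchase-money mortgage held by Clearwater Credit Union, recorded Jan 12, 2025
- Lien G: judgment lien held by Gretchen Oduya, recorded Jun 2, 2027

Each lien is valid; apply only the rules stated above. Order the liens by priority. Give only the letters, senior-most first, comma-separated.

First, effective dates: F was recorded 39 days after the deed — beyond 21 days — so no relation-back applies.
A, as a property-tax lien, has superpriority and ranks first.
Remaining liens by effective date: C (Apr 4, 2024), D (Jun 5, 2024), E (Jun 7, 2024), B (Jul 20, 2024), F (Jan 12, 2025), G (Jun 2, 2027).
E would otherwise be senior to B, so under the subordination agreement E and B exchange positions.

A, C, D, B, E, F, G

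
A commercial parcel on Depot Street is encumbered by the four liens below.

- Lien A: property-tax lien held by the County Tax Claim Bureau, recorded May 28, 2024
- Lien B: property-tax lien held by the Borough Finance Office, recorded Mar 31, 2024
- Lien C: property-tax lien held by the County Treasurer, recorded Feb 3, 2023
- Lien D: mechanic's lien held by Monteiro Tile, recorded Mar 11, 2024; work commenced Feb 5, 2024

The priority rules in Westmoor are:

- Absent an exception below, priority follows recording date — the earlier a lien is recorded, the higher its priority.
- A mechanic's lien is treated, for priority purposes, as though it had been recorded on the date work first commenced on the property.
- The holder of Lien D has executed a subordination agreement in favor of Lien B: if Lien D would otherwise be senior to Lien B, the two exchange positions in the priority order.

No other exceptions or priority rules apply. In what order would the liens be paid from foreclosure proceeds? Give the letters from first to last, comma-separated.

C, B, D, A

First, effective dates: D is treated as recorded Feb 5, 2024, the work-commencement date.
Sorted by effective date: C (Feb 3, 2023), D (Feb 5, 2024), B (Mar 31, 2024), A (May 28, 2024).
Because D would otherwise rank above B, the subordination swaps them.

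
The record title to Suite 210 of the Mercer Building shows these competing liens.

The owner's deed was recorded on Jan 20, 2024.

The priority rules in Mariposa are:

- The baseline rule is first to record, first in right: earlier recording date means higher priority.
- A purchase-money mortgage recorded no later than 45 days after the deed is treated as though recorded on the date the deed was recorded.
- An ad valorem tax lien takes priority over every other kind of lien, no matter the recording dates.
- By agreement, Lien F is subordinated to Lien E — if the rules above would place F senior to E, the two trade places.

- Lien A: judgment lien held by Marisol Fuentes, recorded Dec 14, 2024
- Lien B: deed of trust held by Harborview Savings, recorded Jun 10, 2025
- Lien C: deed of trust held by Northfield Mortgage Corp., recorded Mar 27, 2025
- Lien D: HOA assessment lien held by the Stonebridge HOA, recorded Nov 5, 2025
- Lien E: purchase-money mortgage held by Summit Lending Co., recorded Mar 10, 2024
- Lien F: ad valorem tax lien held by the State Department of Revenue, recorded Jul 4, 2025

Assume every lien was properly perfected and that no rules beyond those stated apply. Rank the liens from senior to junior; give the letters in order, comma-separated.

Effective dates after the stated exceptions: E was recorded 50 days after the deed, outside the 45-day window, so it keeps its recording date.
F is an ad valorem tax lien, so it outranks all other liens regardless of date.
The other liens, earliest effective date first: E (Mar 10, 2024), A (Dec 14, 2024), C (Mar 27, 2025), B (Jun 10, 2025), D (Nov 5, 2025).
Because F would otherwise rank above E, the subordination swaps them.

E, F, A, C, B, D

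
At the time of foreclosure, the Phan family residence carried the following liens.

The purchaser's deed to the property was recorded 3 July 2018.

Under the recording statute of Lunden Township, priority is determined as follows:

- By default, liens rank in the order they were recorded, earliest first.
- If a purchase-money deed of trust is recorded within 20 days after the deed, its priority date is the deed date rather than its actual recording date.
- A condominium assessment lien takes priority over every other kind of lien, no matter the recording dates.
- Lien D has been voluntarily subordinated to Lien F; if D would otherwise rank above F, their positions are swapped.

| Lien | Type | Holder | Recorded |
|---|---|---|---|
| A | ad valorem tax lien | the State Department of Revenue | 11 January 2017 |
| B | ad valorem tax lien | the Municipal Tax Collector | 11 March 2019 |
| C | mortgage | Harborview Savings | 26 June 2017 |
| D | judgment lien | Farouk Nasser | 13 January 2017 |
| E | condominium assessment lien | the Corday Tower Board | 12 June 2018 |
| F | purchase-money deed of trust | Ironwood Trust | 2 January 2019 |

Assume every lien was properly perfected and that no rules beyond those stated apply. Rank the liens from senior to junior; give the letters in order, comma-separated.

Effective dates: F was recorded 183 days after the deed — beyond 20 days — so no relation-back applies.
E is a condominium assessment lien, so it outranks all other liens regardless of date.
The other liens, earliest effective date first: A (11 January 2017), D (13 January 2017), C (26 June 2017), F (2 January 2019), B (11 March 2019).
D would otherwise be senior to F, so under the subordination agreement D and F exchange positions.

E, A, F, C, D, B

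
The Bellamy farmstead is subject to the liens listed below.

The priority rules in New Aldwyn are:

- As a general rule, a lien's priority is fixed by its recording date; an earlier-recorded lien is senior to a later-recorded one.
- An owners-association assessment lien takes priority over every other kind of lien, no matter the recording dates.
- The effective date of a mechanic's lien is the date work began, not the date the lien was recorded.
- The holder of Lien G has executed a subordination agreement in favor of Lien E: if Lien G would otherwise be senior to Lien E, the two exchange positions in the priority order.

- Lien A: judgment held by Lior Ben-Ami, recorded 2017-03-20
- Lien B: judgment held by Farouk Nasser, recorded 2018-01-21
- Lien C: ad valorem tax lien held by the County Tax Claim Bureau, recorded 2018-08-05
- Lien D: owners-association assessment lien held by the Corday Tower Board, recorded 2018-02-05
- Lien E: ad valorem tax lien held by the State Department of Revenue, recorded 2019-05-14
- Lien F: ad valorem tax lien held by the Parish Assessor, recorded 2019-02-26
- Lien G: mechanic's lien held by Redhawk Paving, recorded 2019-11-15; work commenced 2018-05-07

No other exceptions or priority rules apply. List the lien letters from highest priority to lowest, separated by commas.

D, A, B, E, C, F, G

Adjusting effective dates: G relates back to 2018-05-07 (work commenced).
As an owners-association assessment lien, D is senior to every other lien.
Remaining liens by effective date: A (2017-03-20), B (2018-01-21), G (2018-05-07), C (2018-08-05), F (2019-02-26), E (2019-05-14).
G would otherwise be senior to E, so under the subordination agreement G and E exchange positions.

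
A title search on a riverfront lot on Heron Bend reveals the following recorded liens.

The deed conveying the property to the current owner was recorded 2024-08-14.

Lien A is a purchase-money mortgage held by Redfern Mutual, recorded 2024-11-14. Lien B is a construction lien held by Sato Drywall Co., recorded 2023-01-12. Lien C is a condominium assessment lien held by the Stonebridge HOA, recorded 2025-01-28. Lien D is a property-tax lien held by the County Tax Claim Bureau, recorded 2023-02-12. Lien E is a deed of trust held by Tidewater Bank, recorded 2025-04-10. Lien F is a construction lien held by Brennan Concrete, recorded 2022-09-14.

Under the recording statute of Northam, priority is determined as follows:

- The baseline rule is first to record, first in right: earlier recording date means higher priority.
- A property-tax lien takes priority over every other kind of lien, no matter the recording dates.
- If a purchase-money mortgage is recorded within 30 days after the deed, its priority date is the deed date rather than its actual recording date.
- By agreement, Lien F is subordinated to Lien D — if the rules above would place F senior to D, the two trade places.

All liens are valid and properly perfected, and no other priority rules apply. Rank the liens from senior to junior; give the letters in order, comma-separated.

D, F, B, A, C, E

First, effective dates: A missed the 30-day window (92 days after the deed), so its recording date stands.
As a property-tax lien, D is senior to every other lien.
Ordering the rest by effective date: F (2022-09-14), B (2023-01-12), A (2024-11-14), C (2025-01-28), E (2025-04-10).
F is already junior to D, so the subordination agreement changes nothing.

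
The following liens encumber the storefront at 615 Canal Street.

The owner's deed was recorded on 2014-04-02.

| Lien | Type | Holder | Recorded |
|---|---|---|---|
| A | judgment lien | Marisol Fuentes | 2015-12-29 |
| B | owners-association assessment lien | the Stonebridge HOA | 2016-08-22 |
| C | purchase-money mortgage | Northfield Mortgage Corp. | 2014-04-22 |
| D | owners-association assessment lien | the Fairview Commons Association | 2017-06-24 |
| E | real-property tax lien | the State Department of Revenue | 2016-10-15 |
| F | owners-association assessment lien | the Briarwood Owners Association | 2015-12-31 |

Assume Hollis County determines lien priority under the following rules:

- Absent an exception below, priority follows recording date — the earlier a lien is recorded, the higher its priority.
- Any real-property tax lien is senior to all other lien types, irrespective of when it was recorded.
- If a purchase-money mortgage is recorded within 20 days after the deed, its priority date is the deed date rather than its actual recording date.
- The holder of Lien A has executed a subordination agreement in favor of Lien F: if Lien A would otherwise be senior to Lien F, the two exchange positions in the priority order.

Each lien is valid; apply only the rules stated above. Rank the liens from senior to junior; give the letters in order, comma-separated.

E, C, F, A, B, D

Effective dates: C's effective date is the deed date, 2014-04-02.
E, as a real-property tax lien, has superpriority and ranks first.
Remaining liens by effective date: C (2014-04-02), A (2015-12-29), F (2015-12-31), B (2016-08-22), D (2017-06-24).
A would otherwise be senior to F, so under the subordination agreement A and F exchange positions.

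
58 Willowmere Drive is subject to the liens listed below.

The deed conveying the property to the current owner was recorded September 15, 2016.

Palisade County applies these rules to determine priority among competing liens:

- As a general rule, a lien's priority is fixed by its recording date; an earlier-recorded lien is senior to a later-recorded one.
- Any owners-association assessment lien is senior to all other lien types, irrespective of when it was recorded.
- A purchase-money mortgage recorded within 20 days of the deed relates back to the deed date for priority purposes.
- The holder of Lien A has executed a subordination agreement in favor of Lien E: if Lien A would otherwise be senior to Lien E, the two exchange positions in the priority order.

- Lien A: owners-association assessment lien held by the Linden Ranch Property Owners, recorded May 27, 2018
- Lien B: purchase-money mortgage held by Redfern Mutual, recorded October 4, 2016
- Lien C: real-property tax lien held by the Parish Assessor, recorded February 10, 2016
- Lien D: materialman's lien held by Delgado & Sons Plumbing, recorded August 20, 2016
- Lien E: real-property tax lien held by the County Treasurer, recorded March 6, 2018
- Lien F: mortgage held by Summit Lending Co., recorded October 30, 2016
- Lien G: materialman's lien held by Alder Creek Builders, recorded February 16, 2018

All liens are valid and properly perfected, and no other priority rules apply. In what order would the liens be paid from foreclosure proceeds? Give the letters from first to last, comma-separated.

Effective dates: B was recorded within the 20-day window, so its effective date is the deed date September 15, 2016.
As an owners-association assessment lien, A is senior to every other lien.
Ordering the rest by effective date: C (February 10, 2016), D (August 20, 2016), B (September 15, 2016), F (October 30, 2016), G (February 16, 2018), E (March 6, 2018).
A is senior to E before the subordination, so the two trade places.

E, C, D, B, F, G, A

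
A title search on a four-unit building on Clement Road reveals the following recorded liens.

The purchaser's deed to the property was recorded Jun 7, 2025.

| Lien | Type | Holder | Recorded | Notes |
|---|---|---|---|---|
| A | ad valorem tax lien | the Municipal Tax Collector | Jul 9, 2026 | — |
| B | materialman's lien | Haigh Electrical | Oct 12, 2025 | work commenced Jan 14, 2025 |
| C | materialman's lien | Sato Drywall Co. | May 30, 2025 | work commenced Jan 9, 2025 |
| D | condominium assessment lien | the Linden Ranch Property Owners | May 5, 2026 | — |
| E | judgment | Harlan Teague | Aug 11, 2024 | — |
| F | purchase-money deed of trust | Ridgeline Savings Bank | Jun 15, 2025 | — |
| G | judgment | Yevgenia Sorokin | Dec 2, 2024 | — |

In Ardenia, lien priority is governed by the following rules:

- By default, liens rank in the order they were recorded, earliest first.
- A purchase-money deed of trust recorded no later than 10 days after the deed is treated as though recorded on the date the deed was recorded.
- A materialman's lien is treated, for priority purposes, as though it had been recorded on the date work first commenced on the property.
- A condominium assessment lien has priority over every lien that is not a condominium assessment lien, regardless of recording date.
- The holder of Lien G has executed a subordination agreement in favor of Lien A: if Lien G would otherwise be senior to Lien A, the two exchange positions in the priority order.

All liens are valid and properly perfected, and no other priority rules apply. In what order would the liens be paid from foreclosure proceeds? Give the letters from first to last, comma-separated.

D, E, A, C, B, F, G

Adjusting effective dates: B's effective date is Jan 14, 2025, when work began; C's effective date is Jan 9, 2025, when work began; F relates back to the deed date Jun 7, 2025.
D is a condominium assessment lien, so it outranks all other liens regardless of date.
The other liens, earliest effective date first: E (Aug 11, 2024), G (Dec 2, 2024), C (Jan 9, 2025), B (Jan 14, 2025), F (Jun 7, 2025), A (Jul 9, 2026).
G would otherwise be senior to A, so under the subordination agreement G and A exchange positions.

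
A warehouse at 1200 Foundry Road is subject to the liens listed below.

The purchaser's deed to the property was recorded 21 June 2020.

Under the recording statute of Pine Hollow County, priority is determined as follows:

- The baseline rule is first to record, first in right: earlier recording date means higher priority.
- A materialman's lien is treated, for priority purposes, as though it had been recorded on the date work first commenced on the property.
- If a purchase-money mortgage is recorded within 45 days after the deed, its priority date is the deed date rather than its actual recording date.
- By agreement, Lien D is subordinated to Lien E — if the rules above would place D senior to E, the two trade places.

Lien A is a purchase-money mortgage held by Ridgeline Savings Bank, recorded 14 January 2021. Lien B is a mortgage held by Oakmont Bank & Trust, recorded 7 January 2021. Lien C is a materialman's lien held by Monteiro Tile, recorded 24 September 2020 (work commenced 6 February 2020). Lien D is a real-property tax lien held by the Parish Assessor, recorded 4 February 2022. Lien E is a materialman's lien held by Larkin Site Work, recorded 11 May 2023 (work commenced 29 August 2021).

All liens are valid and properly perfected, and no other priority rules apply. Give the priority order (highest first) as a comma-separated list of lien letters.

C, B, A, E, D

Adjusting effective dates: A was recorded 207 days after the deed — beyond 45 days — so no relation-back applies; C's effective date is 6 February 2020, when work began; E is treated as recorded 29 August 2021, the work-commencement date.
By effective date, earliest first: C (6 February 2020), B (7 January 2021), A (14 January 2021), E (29 August 2021), D (4 February 2022).
D is already junior to E, so the subordination agreement changes nothing.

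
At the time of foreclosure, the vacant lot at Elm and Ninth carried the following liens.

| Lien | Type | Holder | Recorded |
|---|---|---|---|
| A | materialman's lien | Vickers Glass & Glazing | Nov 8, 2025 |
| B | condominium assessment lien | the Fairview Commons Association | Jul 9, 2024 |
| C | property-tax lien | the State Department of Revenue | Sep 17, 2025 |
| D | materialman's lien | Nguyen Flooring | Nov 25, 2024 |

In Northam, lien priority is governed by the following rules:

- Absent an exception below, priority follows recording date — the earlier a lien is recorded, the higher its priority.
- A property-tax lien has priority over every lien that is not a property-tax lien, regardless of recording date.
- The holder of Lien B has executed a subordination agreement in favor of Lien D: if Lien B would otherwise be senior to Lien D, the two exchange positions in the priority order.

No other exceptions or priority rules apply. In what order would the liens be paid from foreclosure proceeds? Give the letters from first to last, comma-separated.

C, D, B, A

C, as a property-tax lien, has superpriority and ranks first.
The other liens, earliest effective date first: B (Jul 9, 2024), D (Nov 25, 2024), A (Nov 8, 2025).
The subordination applies — B was senior to D — so B and D swap.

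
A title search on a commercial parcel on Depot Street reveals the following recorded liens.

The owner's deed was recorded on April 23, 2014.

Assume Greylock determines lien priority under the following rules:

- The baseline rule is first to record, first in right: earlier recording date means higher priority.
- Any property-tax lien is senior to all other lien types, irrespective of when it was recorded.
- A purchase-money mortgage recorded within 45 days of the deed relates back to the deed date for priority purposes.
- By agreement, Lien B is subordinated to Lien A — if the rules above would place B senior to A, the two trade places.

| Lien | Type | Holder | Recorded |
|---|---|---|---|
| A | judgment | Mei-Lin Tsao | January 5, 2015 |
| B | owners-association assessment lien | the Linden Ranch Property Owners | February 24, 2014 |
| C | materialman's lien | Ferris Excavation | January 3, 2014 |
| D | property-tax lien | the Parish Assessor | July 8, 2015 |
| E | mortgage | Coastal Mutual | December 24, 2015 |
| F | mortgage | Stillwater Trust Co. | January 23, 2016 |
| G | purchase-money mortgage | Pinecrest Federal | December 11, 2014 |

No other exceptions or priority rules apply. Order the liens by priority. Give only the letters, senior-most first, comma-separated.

D, C, A, G, B, E, F

First, effective dates: G was recorded 232 days after the deed, outside the 45-day window, so it keeps its recording date.
D, as a property-tax lien, has superpriority and ranks first.
Among the remaining liens, by effective date: C (January 3, 2014), B (February 24, 2014), G (December 11, 2014), A (January 5, 2015), E (December 24, 2015), F (January 23, 2016).
B would otherwise be senior to A, so under the subordination agreement B and A exchange positions.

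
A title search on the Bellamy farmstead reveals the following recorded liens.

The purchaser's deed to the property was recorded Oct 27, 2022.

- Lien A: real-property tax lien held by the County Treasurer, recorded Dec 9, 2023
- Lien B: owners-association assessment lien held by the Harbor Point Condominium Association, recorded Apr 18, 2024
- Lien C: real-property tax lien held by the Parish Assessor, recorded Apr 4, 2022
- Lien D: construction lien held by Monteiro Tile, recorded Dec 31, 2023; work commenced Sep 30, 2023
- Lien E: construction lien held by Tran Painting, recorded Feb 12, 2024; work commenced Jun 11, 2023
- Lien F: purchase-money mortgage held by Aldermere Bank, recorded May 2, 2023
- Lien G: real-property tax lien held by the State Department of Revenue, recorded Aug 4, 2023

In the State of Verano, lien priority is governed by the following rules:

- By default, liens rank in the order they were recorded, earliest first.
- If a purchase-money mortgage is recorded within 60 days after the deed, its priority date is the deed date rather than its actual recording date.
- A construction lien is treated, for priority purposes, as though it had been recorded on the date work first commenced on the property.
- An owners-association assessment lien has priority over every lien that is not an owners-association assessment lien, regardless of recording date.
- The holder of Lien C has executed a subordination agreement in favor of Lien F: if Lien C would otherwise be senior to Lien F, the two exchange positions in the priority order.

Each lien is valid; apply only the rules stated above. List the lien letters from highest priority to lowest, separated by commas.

Effective dates: D is treated as recorded Sep 30, 2023, the work-commencement date; E is treated as recorded Jun 11, 2023, the work-commencement date; F was recorded 187 days after the deed, outside the 60-day window, so it keeps its recording date.
B is an owners-association assessment lien, so it outranks all other liens regardless of date.
Among the remaining liens, by effective date: C (Apr 4, 2022), F (May 2, 2023), E (Jun 11, 2023), G (Aug 4, 2023), D (Sep 30, 2023), A (Dec 9, 2023).
C is senior to F before the subordination, so the two trade places.

B, F, C, E, G, D, A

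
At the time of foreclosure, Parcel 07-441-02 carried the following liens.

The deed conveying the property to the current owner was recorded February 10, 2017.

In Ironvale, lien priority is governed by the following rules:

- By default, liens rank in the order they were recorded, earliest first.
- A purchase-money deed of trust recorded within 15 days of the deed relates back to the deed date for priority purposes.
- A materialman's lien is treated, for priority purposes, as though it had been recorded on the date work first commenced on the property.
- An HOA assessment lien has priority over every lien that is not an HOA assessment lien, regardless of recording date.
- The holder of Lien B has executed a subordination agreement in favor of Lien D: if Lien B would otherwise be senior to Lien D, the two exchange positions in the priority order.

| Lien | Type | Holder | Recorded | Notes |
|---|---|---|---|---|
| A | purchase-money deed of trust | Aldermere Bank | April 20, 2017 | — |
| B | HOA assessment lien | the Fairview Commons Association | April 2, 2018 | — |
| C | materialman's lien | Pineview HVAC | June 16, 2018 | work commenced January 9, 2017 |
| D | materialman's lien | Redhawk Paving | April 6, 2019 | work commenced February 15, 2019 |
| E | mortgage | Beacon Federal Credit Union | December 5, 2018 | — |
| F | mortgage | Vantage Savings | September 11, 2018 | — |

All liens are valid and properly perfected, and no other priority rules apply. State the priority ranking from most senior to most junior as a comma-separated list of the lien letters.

D, C, A, F, E, B

First, effective dates: A was recorded 69 days after the deed, outside the 15-day window, so it keeps its recording date; C is treated as recorded January 9, 2017, the work-commencement date; D's effective date is February 15, 2019, when work began.
B is an HOA assessment lien, so it outranks all other liens regardless of date.
Ordering the rest by effective date: C (January 9, 2017), A (April 20, 2017), F (September 11, 2018), E (December 5, 2018), D (February 15, 2019).
B is senior to D before the subordination, so the two trade places.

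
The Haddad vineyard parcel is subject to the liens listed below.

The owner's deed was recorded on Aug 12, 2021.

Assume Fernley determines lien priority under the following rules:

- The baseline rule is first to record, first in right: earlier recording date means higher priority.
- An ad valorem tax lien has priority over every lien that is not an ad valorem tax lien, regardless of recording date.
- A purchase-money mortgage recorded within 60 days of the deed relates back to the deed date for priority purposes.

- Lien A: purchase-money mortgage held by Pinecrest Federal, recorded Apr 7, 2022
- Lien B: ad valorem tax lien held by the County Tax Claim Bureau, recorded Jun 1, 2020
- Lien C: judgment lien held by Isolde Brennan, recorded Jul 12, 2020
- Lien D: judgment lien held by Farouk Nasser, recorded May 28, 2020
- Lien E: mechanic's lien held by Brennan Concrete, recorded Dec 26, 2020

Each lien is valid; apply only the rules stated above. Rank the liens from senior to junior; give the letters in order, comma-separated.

Effective dates after the stated exceptions: A was recorded 238 days after the deed, outside the 60-day window, so it keeps its recording date.
B is an ad valorem tax lien and takes priority over every other lien.
Remaining liens by effective date: D (May 28, 2020), C (Jul 12, 2020), E (Dec 26, 2020), A (Apr 7, 2022).

B, D, C, E, A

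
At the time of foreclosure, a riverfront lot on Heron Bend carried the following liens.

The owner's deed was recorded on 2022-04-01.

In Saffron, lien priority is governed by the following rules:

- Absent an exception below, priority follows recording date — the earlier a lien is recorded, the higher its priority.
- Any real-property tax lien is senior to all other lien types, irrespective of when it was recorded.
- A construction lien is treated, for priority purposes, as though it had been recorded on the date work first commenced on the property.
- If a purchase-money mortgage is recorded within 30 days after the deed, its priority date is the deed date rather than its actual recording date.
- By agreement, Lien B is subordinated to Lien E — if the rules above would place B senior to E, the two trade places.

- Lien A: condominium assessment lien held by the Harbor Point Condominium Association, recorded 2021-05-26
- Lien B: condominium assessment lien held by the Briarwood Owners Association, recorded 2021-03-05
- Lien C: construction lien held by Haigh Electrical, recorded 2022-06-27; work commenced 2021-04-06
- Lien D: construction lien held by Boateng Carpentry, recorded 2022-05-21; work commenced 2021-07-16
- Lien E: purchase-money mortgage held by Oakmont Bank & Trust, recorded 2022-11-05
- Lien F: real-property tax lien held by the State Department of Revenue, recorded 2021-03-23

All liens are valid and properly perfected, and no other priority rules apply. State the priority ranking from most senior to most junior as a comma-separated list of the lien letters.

Effective dates: C's effective date is 2021-04-06, when work began; D's effective date is 2021-07-16, when work began; E was recorded 218 days after the deed — beyond 30 days — so no relation-back applies.
As a real-property tax lien, F is senior to every other lien.
Among the remaining liens, by effective date: B (2021-03-05), C (2021-04-06), A (2021-05-26), D (2021-07-16), E (2022-11-05).
B would otherwise be senior to E, so under the subordination agreement B and E exchange positions.

F, E, C, A, D, B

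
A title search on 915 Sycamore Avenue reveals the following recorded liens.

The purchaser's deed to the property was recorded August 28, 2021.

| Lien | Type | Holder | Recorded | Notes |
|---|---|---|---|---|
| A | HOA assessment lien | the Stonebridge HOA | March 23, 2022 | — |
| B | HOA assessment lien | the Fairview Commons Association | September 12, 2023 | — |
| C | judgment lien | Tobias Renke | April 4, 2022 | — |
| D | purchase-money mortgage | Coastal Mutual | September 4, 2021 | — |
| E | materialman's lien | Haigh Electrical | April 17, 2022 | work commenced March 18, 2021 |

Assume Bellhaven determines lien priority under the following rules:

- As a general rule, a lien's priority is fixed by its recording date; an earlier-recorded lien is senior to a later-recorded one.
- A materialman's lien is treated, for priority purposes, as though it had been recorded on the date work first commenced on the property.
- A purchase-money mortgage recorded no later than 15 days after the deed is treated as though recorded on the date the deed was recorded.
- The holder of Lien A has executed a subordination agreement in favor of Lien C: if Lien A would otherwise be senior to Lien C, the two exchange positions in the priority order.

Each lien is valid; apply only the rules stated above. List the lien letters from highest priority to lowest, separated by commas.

Effective dates: D's effective date is the deed date, August 28, 2021; E relates back to March 18, 2021 (work commenced).
Ordering by effective date: E (March 18, 2021), D (August 28, 2021), A (March 23, 2022), C (April 4, 2022), B (September 12, 2023).
Because A would otherwise rank above C, the subordination swaps them.

E, D, C, A, B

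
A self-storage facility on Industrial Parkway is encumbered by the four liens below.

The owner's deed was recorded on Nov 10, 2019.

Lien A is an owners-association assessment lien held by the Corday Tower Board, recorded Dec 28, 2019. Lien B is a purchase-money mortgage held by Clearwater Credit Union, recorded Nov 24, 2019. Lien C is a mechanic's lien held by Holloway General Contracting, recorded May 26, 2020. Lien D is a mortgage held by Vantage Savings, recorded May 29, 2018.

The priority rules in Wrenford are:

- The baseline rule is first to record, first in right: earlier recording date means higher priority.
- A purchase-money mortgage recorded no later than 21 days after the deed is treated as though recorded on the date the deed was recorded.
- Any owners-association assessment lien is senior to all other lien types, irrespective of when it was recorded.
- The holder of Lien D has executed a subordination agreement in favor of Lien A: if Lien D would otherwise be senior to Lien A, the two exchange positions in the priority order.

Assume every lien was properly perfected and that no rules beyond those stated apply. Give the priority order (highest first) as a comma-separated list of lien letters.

First, effective dates: B's effective date is the deed date, Nov 10, 2019.
As an owners-association assessment lien, A is senior to every other lien.
The other liens, earliest effective date first: D (May 29, 2018), B (Nov 10, 2019), C (May 26, 2020).
D already ranks below A; the subordination has no effect.

A, D, B, C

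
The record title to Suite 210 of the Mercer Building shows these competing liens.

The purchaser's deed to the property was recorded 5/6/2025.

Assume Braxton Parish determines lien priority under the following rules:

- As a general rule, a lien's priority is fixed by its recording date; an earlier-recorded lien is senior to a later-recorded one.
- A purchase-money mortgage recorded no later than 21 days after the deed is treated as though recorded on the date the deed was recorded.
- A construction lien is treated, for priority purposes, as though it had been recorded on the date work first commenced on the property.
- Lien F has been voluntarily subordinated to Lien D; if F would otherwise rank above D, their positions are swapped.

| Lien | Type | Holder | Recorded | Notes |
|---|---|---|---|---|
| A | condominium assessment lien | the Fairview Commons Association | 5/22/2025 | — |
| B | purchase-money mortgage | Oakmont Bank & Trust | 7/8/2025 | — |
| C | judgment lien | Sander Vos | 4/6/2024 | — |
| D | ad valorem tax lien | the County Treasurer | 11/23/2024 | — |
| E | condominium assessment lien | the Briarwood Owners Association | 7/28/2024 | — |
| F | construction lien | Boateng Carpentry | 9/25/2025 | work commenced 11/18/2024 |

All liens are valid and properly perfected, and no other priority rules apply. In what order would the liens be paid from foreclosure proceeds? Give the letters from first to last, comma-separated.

C, E, D, F, A, B

Effective dates: B was recorded 63 days after the deed, outside the 21-day window, so it keeps its recording date; F's effective date is 11/18/2024, when work began.
Sorted by effective date: C (4/6/2024), E (7/28/2024), F (11/18/2024), D (11/23/2024), A (5/22/2025), B (7/8/2025).
The subordination applies — F was senior to D — so F and D swap.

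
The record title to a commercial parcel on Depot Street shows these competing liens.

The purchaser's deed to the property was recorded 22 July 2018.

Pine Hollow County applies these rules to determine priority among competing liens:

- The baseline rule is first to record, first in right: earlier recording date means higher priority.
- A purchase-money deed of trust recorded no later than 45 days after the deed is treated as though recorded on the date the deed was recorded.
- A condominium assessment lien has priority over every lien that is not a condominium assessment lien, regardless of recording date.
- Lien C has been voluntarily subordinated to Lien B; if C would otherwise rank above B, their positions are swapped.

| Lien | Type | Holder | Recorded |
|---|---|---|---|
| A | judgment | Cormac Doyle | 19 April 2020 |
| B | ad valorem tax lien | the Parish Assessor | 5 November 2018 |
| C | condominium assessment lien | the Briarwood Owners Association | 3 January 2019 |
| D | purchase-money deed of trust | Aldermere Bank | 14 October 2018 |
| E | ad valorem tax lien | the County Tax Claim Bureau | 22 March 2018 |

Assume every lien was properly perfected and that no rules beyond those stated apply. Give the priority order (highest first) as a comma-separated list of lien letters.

First, effective dates: D was recorded 84 days after the deed, outside the 45-day window, so it keeps its recording date.
C, as a condominium assessment lien, has superpriority and ranks first.
The other liens, earliest effective date first: E (22 March 2018), D (14 October 2018), B (5 November 2018), A (19 April 2020).
The subordination applies — C was senior to B — so C and B swap.

B, E, D, C, A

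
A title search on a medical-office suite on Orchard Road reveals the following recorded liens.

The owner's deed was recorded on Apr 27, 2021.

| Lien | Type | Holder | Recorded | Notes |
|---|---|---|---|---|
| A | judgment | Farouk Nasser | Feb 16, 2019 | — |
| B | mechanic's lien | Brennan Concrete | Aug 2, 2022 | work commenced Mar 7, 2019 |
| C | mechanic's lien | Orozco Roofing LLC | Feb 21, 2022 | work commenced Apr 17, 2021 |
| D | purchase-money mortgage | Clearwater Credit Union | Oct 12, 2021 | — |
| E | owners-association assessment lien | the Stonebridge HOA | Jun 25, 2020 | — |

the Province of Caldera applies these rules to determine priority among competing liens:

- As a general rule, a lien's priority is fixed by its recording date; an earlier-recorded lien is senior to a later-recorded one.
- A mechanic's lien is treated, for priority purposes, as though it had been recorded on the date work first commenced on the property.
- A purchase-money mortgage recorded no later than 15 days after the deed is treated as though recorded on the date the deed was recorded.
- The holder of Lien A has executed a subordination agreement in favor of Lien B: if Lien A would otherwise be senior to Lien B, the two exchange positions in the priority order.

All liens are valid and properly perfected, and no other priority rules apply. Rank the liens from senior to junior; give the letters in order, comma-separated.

B, A, E, C, D

Effective dates: B is treated as recorded Mar 7, 2019, the work-commencement date; C's effective date is Apr 17, 2021, when work began; D was recorded 168 days after the deed, outside the 15-day window, so it keeps its recording date.
By effective date: A (Feb 16, 2019), B (Mar 7, 2019), E (Jun 25, 2020), C (Apr 17, 2021), D (Oct 12, 2021).
The subordination applies — A was senior to B — so A and B swap.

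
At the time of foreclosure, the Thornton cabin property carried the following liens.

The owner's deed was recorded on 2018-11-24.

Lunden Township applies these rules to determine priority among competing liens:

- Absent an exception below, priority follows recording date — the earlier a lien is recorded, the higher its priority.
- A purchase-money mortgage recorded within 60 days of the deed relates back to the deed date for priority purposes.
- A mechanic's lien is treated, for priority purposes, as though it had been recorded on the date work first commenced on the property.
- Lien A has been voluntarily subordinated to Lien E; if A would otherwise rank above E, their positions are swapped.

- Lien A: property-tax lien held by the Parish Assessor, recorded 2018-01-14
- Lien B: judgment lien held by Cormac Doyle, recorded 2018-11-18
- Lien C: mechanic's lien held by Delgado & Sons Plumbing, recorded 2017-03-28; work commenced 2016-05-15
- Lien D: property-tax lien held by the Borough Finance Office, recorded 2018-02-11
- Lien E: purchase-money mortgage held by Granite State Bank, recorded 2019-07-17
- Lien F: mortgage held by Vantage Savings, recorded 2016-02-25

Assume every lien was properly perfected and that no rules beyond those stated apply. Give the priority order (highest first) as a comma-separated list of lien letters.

F, C, E, D, B, A

Effective dates after the stated exceptions: C is treated as recorded 2016-05-15, the work-commencement date; E missed the 60-day window (235 days after the deed), so its recording date stands.
By effective date: F (2016-02-25), C (2016-05-15), A (2018-01-14), D (2018-02-11), B (2018-11-18), E (2019-07-17).
A would otherwise be senior to E, so under the subordination agreement A and E exchange positions.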